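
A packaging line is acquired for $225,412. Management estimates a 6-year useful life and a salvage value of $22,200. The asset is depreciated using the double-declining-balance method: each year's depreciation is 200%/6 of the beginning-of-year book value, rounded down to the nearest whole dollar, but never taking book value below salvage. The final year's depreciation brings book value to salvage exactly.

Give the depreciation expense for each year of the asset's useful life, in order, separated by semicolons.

$75,137; $50,091; $33,394; $22,263; $14,842; $7,485

Depreciable base = $225,412 − $22,200 = $203,212.
Year 1: ⌊$225,412 × 200%/6⌋ = $75,137. Book value $150,275.
Year 2: ⌊$150,275 × 200%/6⌋ = $50,091. Book value $100,184.
Year 3: ⌊$100,184 × 200%/6⌋ = $33,394. Book value $66,790.
Year 4: ⌊$66,790 × 200%/6⌋ = $22,263. Book value $44,527.
Year 5: ⌊$44,527 × 200%/6⌋ = $14,842. Book value $29,685.
Year 6 (final): $29,685 − $22,200 = $7,485. Book value $22,200.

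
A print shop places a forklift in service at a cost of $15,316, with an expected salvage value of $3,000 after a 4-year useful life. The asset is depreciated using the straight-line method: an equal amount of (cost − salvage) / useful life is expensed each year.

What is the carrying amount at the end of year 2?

Depreciable base = $15,316 − $3,000 = $12,316.
Annual expense = $12,316 / 4 = $3,079.
End of year 1: book value $12,237.
End of year 2: book value $9,158.

$9,158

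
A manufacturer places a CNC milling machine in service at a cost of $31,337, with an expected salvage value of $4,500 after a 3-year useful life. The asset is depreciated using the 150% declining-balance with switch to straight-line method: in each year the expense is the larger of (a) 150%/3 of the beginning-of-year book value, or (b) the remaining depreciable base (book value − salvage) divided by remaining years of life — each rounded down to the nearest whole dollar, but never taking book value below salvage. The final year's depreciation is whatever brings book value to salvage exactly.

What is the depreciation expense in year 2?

$7,834

Depreciable base = $31,337 − $4,500 = $26,837.
Year 1: DB = ⌊$31,337 × 150%/3⌋ = $15,668; SL = ⌊$26,837/3⌋ = $8,945 → take DB $15,668. Book value $15,669.
Year 2: DB = ⌊$15,669 × 150%/3⌋ = $7,834; SL = ⌊$11,169/2⌋ = $5,584 → take DB $7,834. Book value $7,835.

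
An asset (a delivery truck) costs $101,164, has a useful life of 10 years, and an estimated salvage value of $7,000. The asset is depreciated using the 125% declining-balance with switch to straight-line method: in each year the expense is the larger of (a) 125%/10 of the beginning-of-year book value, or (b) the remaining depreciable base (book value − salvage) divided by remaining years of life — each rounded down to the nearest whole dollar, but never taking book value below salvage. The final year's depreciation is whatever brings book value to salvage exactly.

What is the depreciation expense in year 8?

$8,682

Depreciable base = $101,164 − $7,000 = $94,164.
Year 1: DB = ⌊$101,164 × 125%/10⌋ = $12,645; SL = ⌊$94,164/10⌋ = $9,416 → take DB $12,645. Book value $88,519.
Year 2: DB = ⌊$88,519 × 125%/10⌋ = $11,064; SL = ⌊$81,519/9⌋ = $9,057 → take DB $11,064. Book value $77,455.
Year 3: DB = ⌊$77,455 × 125%/10⌋ = $9,681; SL = ⌊$70,455/8⌋ = $8,806 → take DB $9,681. Book value $67,774.
Year 4: DB = ⌊$67,774 × 125%/10⌋ = $8,471; SL = ⌊$60,774/7⌋ = $8,682 → take SL $8,682. Book value $59,092.
Year 5: DB = ⌊$59,092 × 125%/10⌋ = $7,386; SL = ⌊$52,092/6⌋ = $8,682 → take SL $8,682. Book value $50,410.
Year 6: DB = ⌊$50,410 × 125%/10⌋ = $6,301; SL = ⌊$43,410/5⌋ = $8,682 → take SL $8,682. Book value $41,728.
Year 7: DB = ⌊$41,728 × 125%/10⌋ = $5,216; SL = ⌊$34,728/4⌋ = $8,682 → take SL $8,682. Book value $33,046.
Year 8: DB = ⌊$33,046 × 125%/10⌋ = $4,130; SL = ⌊$26,046/3⌋ = $8,682 → take SL $8,682. Book value $24,364.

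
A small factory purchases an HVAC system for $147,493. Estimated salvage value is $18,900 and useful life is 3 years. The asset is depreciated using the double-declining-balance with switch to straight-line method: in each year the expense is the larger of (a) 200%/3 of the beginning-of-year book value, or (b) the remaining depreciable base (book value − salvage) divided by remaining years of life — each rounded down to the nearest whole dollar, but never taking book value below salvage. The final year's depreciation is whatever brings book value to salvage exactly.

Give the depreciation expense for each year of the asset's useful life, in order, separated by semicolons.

$98,328; $30,265; $0

Depreciable base = $147,493 − $18,900 = $128,593.
Year 1: DB = ⌊$147,493 × 200%/3⌋ = $98,328; SL = ⌊$128,593/3⌋ = $42,864 → take DB $98,328. Book value $49,165.
Year 2: DB = ⌊$49,165 × 200%/3⌋ = $32,776; SL = ⌊$30,265/2⌋ = $15,132 → take DB $32,776, capped at $30,265. Book value $18,900.
Year 3 (final): $18,900 − $18,900 = $0. Book value $18,900.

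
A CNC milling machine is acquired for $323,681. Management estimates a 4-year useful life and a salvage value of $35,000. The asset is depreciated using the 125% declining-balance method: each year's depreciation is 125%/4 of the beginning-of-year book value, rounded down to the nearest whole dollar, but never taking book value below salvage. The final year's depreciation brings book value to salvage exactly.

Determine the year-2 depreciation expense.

$69,540

Depreciable base = $323,681 − $35,000 = $288,681.
Year 1: ⌊$323,681 × 125%/4⌋ = $101,150. Book value $222,531.
Year 2: ⌊$222,531 × 125%/4⌋ = $69,540. Book value $152,991.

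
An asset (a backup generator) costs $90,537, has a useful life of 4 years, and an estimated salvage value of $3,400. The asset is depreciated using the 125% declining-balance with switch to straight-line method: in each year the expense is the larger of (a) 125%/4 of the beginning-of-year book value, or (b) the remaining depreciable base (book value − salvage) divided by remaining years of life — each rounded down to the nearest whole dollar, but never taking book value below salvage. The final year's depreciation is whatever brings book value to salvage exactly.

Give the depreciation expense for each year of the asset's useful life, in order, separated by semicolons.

$28,292; $19,615; $19,615; $19,615

Depreciable base = $90,537 − $3,400 = $87,137.
Year 1: DB = ⌊$90,537 × 125%/4⌋ = $28,292; SL = ⌊$87,137/4⌋ = $21,784 → take DB $28,292. Book value $62,245.
Year 2: DB = ⌊$62,245 × 125%/4⌋ = $19,451; SL = ⌊$58,845/3⌋ = $19,615 → take SL $19,615. Book value $42,630.
Year 3: DB = ⌊$42,630 × 125%/4⌋ = $13,321; SL = ⌊$39,230/2⌋ = $19,615 → take SL $19,615. Book value $23,015.
Year 4 (final): $23,015 − $3,400 = $19,615. Book value $3,400.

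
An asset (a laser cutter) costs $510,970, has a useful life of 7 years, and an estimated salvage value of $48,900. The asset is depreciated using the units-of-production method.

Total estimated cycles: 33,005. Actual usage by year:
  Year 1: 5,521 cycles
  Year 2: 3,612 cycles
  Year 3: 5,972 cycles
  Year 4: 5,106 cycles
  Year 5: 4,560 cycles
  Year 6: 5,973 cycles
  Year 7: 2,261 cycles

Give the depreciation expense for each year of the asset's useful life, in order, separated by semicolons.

$77,294; $50,568; $83,608; $71,484; $63,840; $83,622; $31,654

Depreciable base = $510,970 − $48,900 = $462,070.
Rate = $462,070 / 33,005 cycles = $14 per cycle.
Year 1: 5,521 × $14 = $77,294. Book value $433,676.
Year 2: 3,612 × $14 = $50,568. Book value $383,108.
Year 3: 5,972 × $14 = $83,608. Book value $299,500.
Year 4: 5,106 × $14 = $71,484. Book value $228,016.
Year 5: 4,560 × $14 = $63,840. Book value $164,176.
Year 6: 5,973 × $14 = $83,622. Book value $80,554.
Year 7: 2,261 × $14 = $31,654. Book value $48,900.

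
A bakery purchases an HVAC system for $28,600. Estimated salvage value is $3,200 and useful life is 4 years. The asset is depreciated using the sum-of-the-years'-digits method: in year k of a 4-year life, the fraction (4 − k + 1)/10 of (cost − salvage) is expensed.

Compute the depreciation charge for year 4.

$2,540

Depreciable base = $28,600 − $3,200 = $25,400.
Sum of the years' digits = 4+3+2+1 = 10.
Year 1: $25,400 × 4/10 = $10,160. Book value $18,440.
Year 2: $25,400 × 3/10 = $7,620. Book value $10,820.
Year 3: $25,400 × 2/10 = $5,080. Book value $5,740.
Year 4: $25,400 × 1/10 = $2,540. Book value $3,200.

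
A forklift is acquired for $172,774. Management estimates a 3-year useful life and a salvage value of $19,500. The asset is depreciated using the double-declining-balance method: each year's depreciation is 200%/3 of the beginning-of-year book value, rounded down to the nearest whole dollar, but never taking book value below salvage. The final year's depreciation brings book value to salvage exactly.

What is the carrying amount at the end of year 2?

$19,500

Depreciable base = $172,774 − $19,500 = $153,274.
Year 1: ⌊$172,774 × 200%/3⌋ = $115,182. Book value $57,592.
Year 2: ⌊$57,592 × 200%/3⌋ = $38,394, capped at $38,092. Book value $19,500.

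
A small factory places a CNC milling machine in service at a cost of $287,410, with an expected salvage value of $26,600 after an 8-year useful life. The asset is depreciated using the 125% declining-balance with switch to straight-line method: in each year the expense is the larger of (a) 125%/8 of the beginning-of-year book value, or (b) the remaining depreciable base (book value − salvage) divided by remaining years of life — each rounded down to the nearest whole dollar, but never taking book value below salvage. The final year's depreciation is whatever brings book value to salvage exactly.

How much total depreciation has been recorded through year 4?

$143,976

Depreciable base = $287,410 − $26,600 = $260,810.
Year 1: DB = ⌊$287,410 × 125%/8⌋ = $44,907; SL = ⌊$260,810/8⌋ = $32,601 → take DB $44,907. Book value $242,503.
Year 2: DB = ⌊$242,503 × 125%/8⌋ = $37,891; SL = ⌊$215,903/7⌋ = $30,843 → take DB $37,891. Book value $204,612.
Year 3: DB = ⌊$204,612 × 125%/8⌋ = $31,970; SL = ⌊$178,012/6⌋ = $29,668 → take DB $31,970. Book value $172,642.
Year 4: DB = ⌊$172,642 × 125%/8⌋ = $26,975; SL = ⌊$146,042/5⌋ = $29,208 → take SL $29,208. Book value $143,434.
Accumulated through year 4 = $287,410 − $143,434 = $143,976.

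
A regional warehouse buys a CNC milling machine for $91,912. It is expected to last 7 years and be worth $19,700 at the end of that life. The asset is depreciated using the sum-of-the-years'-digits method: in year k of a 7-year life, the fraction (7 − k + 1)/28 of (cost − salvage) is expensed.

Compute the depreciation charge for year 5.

Depreciable base = $91,912 − $19,700 = $72,212.
Sum of the years' digits = 7+6+5+4+3+2+1 = 28.
Year 1: $72,212 × 7/28 = $18,053. Book value $73,859.
Year 2: $72,212 × 6/28 = $15,474. Book value $58,385.
Year 3: $72,212 × 5/28 = $12,895. Book value $45,490.
Year 4: $72,212 × 4/28 = $10,316. Book value $35,174.
Year 5: $72,212 × 3/28 = $7,737. Book value $27,437.

$7,737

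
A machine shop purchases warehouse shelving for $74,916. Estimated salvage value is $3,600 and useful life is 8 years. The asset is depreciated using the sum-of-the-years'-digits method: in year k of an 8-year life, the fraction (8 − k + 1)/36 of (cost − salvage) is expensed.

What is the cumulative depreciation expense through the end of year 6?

Depreciable base = $74,916 − $3,600 = $71,316.
Sum of the years' digits = 8+7+6+5+4+3+2+1 = 36.
Year 1: $71,316 × 8/36 = $15,848. Book value $59,068.
Year 2: $71,316 × 7/36 = $13,867. Book value $45,201.
Year 3: $71,316 × 6/36 = $11,886. Book value $33,315.
Year 4: $71,316 × 5/36 = $9,905. Book value $23,410.
Year 5: $71,316 × 4/36 = $7,924. Book value $15,486.
Year 6: $71,316 × 3/36 = $5,943. Book value $9,543.
Accumulated through year 6 = $74,916 − $9,543 = $65,373.

$65,373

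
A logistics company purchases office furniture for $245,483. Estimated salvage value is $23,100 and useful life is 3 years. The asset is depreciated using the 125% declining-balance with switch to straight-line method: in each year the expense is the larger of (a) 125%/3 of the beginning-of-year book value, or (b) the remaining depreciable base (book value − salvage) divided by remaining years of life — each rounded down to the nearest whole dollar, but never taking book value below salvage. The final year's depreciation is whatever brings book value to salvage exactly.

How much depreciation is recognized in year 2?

Depreciable base = $245,483 − $23,100 = $222,383.
Year 1: DB = ⌊$245,483 × 125%/3⌋ = $102,284; SL = ⌊$222,383/3⌋ = $74,127 → take DB $102,284. Book value $143,199.
Year 2: DB = ⌊$143,199 × 125%/3⌋ = $59,666; SL = ⌊$120,099/2⌋ = $60,049 → take SL $60,049. Book value $83,150.

$60,049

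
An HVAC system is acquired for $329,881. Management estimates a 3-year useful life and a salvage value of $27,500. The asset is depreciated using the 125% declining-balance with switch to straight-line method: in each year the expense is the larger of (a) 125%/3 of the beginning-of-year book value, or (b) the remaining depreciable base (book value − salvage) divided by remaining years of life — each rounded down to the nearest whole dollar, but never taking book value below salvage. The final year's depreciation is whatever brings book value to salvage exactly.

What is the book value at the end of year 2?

Depreciable base = $329,881 − $27,500 = $302,381.
Year 1: DB = ⌊$329,881 × 125%/3⌋ = $137,450; SL = ⌊$302,381/3⌋ = $100,793 → take DB $137,450. Book value $192,431.
Year 2: DB = ⌊$192,431 × 125%/3⌋ = $80,179; SL = ⌊$164,931/2⌋ = $82,465 → take SL $82,465. Book value $109,966.

$109,966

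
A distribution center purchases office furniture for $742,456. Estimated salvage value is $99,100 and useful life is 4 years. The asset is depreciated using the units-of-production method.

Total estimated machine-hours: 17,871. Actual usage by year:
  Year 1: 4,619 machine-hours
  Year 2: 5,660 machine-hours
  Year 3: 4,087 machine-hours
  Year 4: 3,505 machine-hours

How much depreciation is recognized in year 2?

Depreciable base = $742,456 − $99,100 = $643,356.
Rate = $643,356 / 17,871 machine-hours = $36 per machine-hour.
Year 1: 4,619 × $36 = $166,284. Book value $576,172.
Year 2: 5,660 × $36 = $203,760. Book value $372,412.

$203,760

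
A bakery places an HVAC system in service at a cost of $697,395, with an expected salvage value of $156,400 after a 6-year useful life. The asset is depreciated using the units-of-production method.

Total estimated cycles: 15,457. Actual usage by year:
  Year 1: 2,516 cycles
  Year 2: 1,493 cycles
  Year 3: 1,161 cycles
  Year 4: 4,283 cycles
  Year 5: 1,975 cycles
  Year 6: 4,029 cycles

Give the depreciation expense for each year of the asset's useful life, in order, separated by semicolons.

$88,060; $52,255; $40,635; $149,905; $69,125; $141,015

Depreciable base = $697,395 − $156,400 = $540,995.
Rate = $540,995 / 15,457 cycles = $35 per cycle.
Year 1: 2,516 × $35 = $88,060. Book value $609,335.
Year 2: 1,493 × $35 = $52,255. Book value $557,080.
Year 3: 1,161 × $35 = $40,635. Book value $516,445.
Year 4: 4,283 × $35 = $149,905. Book value $366,540.
Year 5: 1,975 × $35 = $69,125. Book value $297,415.
Year 6: 4,029 × $35 = $141,015. Book value $156,400.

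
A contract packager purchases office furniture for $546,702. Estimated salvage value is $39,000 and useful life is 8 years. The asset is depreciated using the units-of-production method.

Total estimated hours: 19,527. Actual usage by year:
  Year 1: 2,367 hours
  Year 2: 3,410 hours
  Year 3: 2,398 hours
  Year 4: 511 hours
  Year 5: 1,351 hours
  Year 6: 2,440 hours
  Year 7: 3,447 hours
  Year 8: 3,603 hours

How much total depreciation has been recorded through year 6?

Depreciable base = $546,702 − $39,000 = $507,702.
Rate = $507,702 / 19,527 hours = $26 per hour.
Year 1: 2,367 × $26 = $61,542. Book value $485,160.
Year 2: 3,410 × $26 = $88,660. Book value $396,500.
Year 3: 2,398 × $26 = $62,348. Book value $334,152.
Year 4: 511 × $26 = $13,286. Book value $320,866.
Year 5: 1,351 × $26 = $35,126. Book value $285,740.
Year 6: 2,440 × $26 = $63,440. Book value $222,300.
Accumulated through year 6 = $546,702 − $222,300 = $324,402.

$324,402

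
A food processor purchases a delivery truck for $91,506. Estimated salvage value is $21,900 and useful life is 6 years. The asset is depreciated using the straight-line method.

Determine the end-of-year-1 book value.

$79,905

Depreciable base = $91,506 − $21,900 = $69,606.
Annual expense = $69,606 / 6 = $11,601.
End of year 1: book value $79,905.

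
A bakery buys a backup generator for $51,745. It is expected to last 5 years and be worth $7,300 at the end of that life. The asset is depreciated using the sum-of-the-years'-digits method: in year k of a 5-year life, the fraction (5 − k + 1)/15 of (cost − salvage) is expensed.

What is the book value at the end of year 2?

$25,078

Depreciable base = $51,745 − $7,300 = $44,445.
Sum of the years' digits = 5+4+3+2+1 = 15.
Year 1: $44,445 × 5/15 = $14,815. Book value $36,930.
Year 2: $44,445 × 4/15 = $11,852. Book value $25,078.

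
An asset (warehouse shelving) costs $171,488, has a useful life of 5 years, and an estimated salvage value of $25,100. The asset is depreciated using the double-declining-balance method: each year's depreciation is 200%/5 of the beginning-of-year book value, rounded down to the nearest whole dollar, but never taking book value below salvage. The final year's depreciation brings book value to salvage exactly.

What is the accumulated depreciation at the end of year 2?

$109,752

Depreciable base = $171,488 − $25,100 = $146,388.
Year 1: ⌊$171,488 × 200%/5⌋ = $68,595. Book value $102,893.
Year 2: ⌊$102,893 × 200%/5⌋ = $41,157. Book value $61,736.
Accumulated through year 2 = $171,488 − $61,736 = $109,752.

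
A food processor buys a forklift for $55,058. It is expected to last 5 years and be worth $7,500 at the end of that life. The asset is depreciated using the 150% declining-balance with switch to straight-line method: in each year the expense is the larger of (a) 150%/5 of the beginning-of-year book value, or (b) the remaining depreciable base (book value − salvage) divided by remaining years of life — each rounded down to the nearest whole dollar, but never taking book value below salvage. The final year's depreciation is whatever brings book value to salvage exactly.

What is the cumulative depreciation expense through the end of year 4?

$41,865

Depreciable base = $55,058 − $7,500 = $47,558.
Year 1: DB = ⌊$55,058 × 150%/5⌋ = $16,517; SL = ⌊$47,558/5⌋ = $9,511 → take DB $16,517. Book value $38,541.
Year 2: DB = ⌊$38,541 × 150%/5⌋ = $11,562; SL = ⌊$31,041/4⌋ = $7,760 → take DB $11,562. Book value $26,979.
Year 3: DB = ⌊$26,979 × 150%/5⌋ = $8,093; SL = ⌊$19,479/3⌋ = $6,493 → take DB $8,093. Book value $18,886.
Year 4: DB = ⌊$18,886 × 150%/5⌋ = $5,665; SL = ⌊$11,386/2⌋ = $5,693 → take SL $5,693. Book value $13,193.
Accumulated through year 4 = $55,058 − $13,193 = $41,865.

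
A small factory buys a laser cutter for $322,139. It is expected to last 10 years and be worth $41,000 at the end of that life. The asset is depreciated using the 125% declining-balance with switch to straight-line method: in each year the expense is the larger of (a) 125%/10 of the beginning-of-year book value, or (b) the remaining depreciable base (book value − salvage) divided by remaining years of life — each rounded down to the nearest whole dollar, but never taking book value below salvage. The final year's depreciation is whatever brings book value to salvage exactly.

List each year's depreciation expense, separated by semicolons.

Depreciable base = $322,139 − $41,000 = $281,139.
Year 1: DB = ⌊$322,139 × 125%/10⌋ = $40,267; SL = ⌊$281,139/10⌋ = $28,113 → take DB $40,267. Book value $281,872.
Year 2: DB = ⌊$281,872 × 125%/10⌋ = $35,234; SL = ⌊$240,872/9⌋ = $26,763 → take DB $35,234. Book value $246,638.
Year 3: DB = ⌊$246,638 × 125%/10⌋ = $30,829; SL = ⌊$205,638/8⌋ = $25,704 → take DB $30,829. Book value $215,809.
Year 4: DB = ⌊$215,809 × 125%/10⌋ = $26,976; SL = ⌊$174,809/7⌋ = $24,972 → take DB $26,976. Book value $188,833.
Year 5: DB = ⌊$188,833 × 125%/10⌋ = $23,604; SL = ⌊$147,833/6⌋ = $24,638 → take SL $24,638. Book value $164,195.
Year 6: DB = ⌊$164,195 × 125%/10⌋ = $20,524; SL = ⌊$123,195/5⌋ = $24,639 → take SL $24,639. Book value $139,556.
Year 7: DB = ⌊$139,556 × 125%/10⌋ = $17,444; SL = ⌊$98,556/4⌋ = $24,639 → take SL $24,639. Book value $114,917.
Year 8: DB = ⌊$114,917 × 125%/10⌋ = $14,364; SL = ⌊$73,917/3⌋ = $24,639 → take SL $24,639. Book value $90,278.
Year 9: DB = ⌊$90,278 × 125%/10⌋ = $11,284; SL = ⌊$49,278/2⌋ = $24,639 → take SL $24,639. Book value $65,639.
Year 10 (final): $65,639 − $41,000 = $24,639. Book value $41,000.

$40,267; $35,234; $30,829; $26,976; $24,638; $24,639; $24,639; $24,639; $24,639; $24,639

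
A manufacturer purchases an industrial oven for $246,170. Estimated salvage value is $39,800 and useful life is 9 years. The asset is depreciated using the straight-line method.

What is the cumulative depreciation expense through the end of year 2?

$45,860

Depreciable base = $246,170 − $39,800 = $206,370.
Annual expense = $206,370 / 9 = $22,930.
End of year 1: book value $223,240.
End of year 2: book value $200,310.
Accumulated through year 2 = $246,170 − $200,310 = $45,860.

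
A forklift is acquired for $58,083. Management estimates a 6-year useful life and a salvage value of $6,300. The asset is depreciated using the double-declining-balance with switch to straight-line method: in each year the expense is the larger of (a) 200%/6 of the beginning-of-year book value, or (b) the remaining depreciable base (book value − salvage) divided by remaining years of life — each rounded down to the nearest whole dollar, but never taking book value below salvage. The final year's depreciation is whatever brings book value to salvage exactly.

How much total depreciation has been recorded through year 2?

$32,268

Depreciable base = $58,083 − $6,300 = $51,783.
Year 1: DB = ⌊$58,083 × 200%/6⌋ = $19,361; SL = ⌊$51,783/6⌋ = $8,630 → take DB $19,361. Book value $38,722.
Year 2: DB = ⌊$38,722 × 200%/6⌋ = $12,907; SL = ⌊$32,422/5⌋ = $6,484 → take DB $12,907. Book value $25,815.
Accumulated through year 2 = $58,083 − $25,815 = $32,268.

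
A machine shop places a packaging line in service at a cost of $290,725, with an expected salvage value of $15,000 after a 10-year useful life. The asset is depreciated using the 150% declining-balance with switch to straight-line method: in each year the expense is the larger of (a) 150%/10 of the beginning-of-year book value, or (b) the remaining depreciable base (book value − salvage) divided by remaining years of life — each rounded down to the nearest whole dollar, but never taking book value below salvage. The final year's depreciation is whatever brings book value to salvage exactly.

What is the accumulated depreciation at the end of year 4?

Depreciable base = $290,725 − $15,000 = $275,725.
Year 1: DB = ⌊$290,725 × 150%/10⌋ = $43,608; SL = ⌊$275,725/10⌋ = $27,572 → take DB $43,608. Book value $247,117.
Year 2: DB = ⌊$247,117 × 150%/10⌋ = $37,067; SL = ⌊$232,117/9⌋ = $25,790 → take DB $37,067. Book value $210,050.
Year 3: DB = ⌊$210,050 × 150%/10⌋ = $31,507; SL = ⌊$195,050/8⌋ = $24,381 → take DB $31,507. Book value $178,543.
Year 4: DB = ⌊$178,543 × 150%/10⌋ = $26,781; SL = ⌊$163,543/7⌋ = $23,363 → take DB $26,781. Book value $151,762.
Accumulated through year 4 = $290,725 − $151,762 = $138,963.

$138,963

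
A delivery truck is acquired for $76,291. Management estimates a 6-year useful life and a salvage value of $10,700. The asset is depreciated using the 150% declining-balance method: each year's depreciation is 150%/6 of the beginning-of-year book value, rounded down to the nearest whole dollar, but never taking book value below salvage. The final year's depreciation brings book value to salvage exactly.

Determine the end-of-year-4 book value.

Depreciable base = $76,291 − $10,700 = $65,591.
Year 1: ⌊$76,291 × 150%/6⌋ = $19,072. Book value $57,219.
Year 2: ⌊$57,219 × 150%/6⌋ = $14,304. Book value $42,915.
Year 3: ⌊$42,915 × 150%/6⌋ = $10,728. Book value $32,187.
Year 4: ⌊$32,187 × 150%/6⌋ = $8,046. Book value $24,141.

$24,141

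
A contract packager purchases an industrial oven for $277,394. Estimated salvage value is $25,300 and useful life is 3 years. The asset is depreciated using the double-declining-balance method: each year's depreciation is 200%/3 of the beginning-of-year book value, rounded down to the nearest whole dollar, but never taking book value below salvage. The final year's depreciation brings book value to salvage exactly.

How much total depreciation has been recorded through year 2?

$246,572

Depreciable base = $277,394 − $25,300 = $252,094.
Year 1: ⌊$277,394 × 200%/3⌋ = $184,929. Book value $92,465.
Year 2: ⌊$92,465 × 200%/3⌋ = $61,643. Book value $30,822.
Accumulated through year 2 = $277,394 − $30,822 = $246,572.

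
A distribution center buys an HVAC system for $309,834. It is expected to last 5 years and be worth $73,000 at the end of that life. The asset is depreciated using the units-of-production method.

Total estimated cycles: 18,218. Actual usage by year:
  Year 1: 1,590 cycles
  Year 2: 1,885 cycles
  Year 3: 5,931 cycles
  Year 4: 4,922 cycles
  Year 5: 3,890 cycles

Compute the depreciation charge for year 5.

Depreciable base = $309,834 − $73,000 = $236,834.
Rate = $236,834 / 18,218 cycles = $13 per cycle.
Year 1: 1,590 × $13 = $20,670. Book value $289,164.
Year 2: 1,885 × $13 = $24,505. Book value $264,659.
Year 3: 5,931 × $13 = $77,103. Book value $187,556.
Year 4: 4,922 × $13 = $63,986. Book value $123,570.
Year 5: 3,890 × $13 = $50,570. Book value $73,000.

$50,570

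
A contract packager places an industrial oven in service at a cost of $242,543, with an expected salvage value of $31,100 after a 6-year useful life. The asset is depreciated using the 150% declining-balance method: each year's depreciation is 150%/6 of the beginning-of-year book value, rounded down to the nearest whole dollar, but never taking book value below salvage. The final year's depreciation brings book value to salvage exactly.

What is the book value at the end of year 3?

Depreciable base = $242,543 − $31,100 = $211,443.
Year 1: ⌊$242,543 × 150%/6⌋ = $60,635. Book value $181,908.
Year 2: ⌊$181,908 × 150%/6⌋ = $45,477. Book value $136,431.
Year 3: ⌊$136,431 × 150%/6⌋ = $34,107. Book value $102,324.

$102,324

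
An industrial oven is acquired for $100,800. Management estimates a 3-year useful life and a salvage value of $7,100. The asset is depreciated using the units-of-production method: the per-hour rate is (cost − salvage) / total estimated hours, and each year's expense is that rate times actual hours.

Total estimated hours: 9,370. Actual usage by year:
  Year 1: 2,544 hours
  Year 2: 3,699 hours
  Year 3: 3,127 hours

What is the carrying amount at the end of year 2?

Depreciable base = $100,800 − $7,100 = $93,700.
Rate = $93,700 / 9,370 hours = $10 per hour.
Year 1: 2,544 × $10 = $25,440. Book value $75,360.
Year 2: 3,699 × $10 = $36,990. Book value $38,370.

$38,370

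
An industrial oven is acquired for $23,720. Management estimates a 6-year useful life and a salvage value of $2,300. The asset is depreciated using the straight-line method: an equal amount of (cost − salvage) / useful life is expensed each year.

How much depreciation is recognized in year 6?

$3,570

Depreciable base = $23,720 − $2,300 = $21,420.
Annual expense = $21,420 / 6 = $3,570.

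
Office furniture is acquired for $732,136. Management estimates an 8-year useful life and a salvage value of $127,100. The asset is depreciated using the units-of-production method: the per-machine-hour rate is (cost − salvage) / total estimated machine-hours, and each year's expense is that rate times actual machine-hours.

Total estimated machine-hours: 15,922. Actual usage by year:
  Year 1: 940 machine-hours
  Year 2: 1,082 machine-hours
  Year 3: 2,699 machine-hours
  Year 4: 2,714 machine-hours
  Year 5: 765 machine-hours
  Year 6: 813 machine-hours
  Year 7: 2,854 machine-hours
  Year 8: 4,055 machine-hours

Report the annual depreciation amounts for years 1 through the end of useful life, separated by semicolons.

$35,720; $41,116; $102,562; $103,132; $29,070; $30,894; $108,452; $154,090

Depreciable base = $732,136 − $127,100 = $605,036.
Rate = $605,036 / 15,922 machine-hours = $38 per machine-hour.
Year 1: 940 × $38 = $35,720. Book value $696,416.
Year 2: 1,082 × $38 = $41,116. Book value $655,300.
Year 3: 2,699 × $38 = $102,562. Book value $552,738.
Year 4: 2,714 × $38 = $103,132. Book value $449,606.
Year 5: 765 × $38 = $29,070. Book value $420,536.
Year 6: 813 × $38 = $30,894. Book value $389,642.
Year 7: 2,854 × $38 = $108,452. Book value $281,190.
Year 8: 4,055 × $38 = $154,090. Book value $127,100.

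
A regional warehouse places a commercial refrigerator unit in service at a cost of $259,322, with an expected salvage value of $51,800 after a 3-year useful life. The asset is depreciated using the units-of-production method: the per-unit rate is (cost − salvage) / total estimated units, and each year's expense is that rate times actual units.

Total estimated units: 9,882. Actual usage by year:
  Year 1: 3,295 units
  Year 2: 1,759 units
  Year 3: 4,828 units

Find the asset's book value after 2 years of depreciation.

Depreciable base = $259,322 − $51,800 = $207,522.
Rate = $207,522 / 9,882 units = $21 per unit.
Year 1: 3,295 × $21 = $69,195. Book value $190,127.
Year 2: 1,759 × $21 = $36,939. Book value $153,188.

$153,188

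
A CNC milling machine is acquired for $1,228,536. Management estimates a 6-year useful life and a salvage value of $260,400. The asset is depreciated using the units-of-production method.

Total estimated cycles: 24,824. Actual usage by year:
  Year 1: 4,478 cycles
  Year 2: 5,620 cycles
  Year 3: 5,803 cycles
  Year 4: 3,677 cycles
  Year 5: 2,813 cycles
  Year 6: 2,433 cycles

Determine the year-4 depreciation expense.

Depreciable base = $1,228,536 − $260,400 = $968,136.
Rate = $968,136 / 24,824 cycles = $39 per cycle.
Year 1: 4,478 × $39 = $174,642. Book value $1,053,894.
Year 2: 5,620 × $39 = $219,180. Book value $834,714.
Year 3: 5,803 × $39 = $226,317. Book value $608,397.
Year 4: 3,677 × $39 = $143,403. Book value $464,994.

$143,403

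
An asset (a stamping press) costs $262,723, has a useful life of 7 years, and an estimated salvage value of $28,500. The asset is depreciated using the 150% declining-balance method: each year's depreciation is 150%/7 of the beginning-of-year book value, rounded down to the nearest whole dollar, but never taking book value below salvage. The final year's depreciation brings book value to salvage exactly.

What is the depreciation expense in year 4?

Depreciable base = $262,723 − $28,500 = $234,223.
Year 1: ⌊$262,723 × 150%/7⌋ = $56,297. Book value $206,426.
Year 2: ⌊$206,426 × 150%/7⌋ = $44,234. Book value $162,192.
Year 3: ⌊$162,192 × 150%/7⌋ = $34,755. Book value $127,437.
Year 4: ⌊$127,437 × 150%/7⌋ = $27,307. Book value $100,130.

$27,307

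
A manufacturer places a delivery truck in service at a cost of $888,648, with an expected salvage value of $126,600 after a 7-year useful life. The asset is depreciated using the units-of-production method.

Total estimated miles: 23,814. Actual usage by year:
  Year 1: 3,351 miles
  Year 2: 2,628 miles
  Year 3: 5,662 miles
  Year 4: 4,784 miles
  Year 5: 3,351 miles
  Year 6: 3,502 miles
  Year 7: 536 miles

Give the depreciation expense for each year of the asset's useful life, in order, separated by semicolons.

Depreciable base = $888,648 − $126,600 = $762,048.
Rate = $762,048 / 23,814 miles = $32 per mile.
Year 1: 3,351 × $32 = $107,232. Book value $781,416.
Year 2: 2,628 × $32 = $84,096. Book value $697,320.
Year 3: 5,662 × $32 = $181,184. Book value $516,136.
Year 4: 4,784 × $32 = $153,088. Book value $363,048.
Year 5: 3,351 × $32 = $107,232. Book value $255,816.
Year 6: 3,502 × $32 = $112,064. Book value $143,752.
Year 7: 536 × $32 = $17,152. Book value $126,600.

$107,232; $84,096; $181,184; $153,088; $107,232; $112,064; $17,152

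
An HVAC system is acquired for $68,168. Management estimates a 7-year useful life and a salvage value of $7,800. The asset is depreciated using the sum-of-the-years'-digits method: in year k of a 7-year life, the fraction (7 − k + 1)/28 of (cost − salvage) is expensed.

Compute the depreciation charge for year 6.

Depreciable base = $68,168 − $7,800 = $60,368.
Sum of the years' digits = 7+6+5+4+3+2+1 = 28.
Year 1: $60,368 × 7/28 = $15,092. Book value $53,076.
Year 2: $60,368 × 6/28 = $12,936. Book value $40,140.
Year 3: $60,368 × 5/28 = $10,780. Book value $29,360.
Year 4: $60,368 × 4/28 = $8,624. Book value $20,736.
Year 5: $60,368 × 3/28 = $6,468. Book value $14,268.
Year 6: $60,368 × 2/28 = $4,312. Book value $9,956.

$4,312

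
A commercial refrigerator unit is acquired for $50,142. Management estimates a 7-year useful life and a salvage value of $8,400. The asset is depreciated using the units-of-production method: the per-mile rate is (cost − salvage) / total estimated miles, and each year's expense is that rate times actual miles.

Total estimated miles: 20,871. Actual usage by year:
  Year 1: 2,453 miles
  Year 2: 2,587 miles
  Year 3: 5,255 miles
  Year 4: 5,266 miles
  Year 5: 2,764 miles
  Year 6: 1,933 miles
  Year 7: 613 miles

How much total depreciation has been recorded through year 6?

$40,516

Depreciable base = $50,142 − $8,400 = $41,742.
Rate = $41,742 / 20,871 miles = $2 per mile.
Year 1: 2,453 × $2 = $4,906. Book value $45,236.
Year 2: 2,587 × $2 = $5,174. Book value $40,062.
Year 3: 5,255 × $2 = $10,510. Book value $29,552.
Year 4: 5,266 × $2 = $10,532. Book value $19,020.
Year 5: 2,764 × $2 = $5,528. Book value $13,492.
Year 6: 1,933 × $2 = $3,866. Book value $9,626.
Accumulated through year 6 = $50,142 − $9,626 = $40,516.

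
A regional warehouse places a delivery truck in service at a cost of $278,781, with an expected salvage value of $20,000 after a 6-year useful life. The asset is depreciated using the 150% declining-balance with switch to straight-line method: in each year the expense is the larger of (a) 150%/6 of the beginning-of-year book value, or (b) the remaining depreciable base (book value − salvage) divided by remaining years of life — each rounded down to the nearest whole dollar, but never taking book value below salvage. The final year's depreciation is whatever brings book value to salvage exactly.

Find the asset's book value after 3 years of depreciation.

$117,612

Depreciable base = $278,781 − $20,000 = $258,781.
Year 1: DB = ⌊$278,781 × 150%/6⌋ = $69,695; SL = ⌊$258,781/6⌋ = $43,130 → take DB $69,695. Book value $209,086.
Year 2: DB = ⌊$209,086 × 150%/6⌋ = $52,271; SL = ⌊$189,086/5⌋ = $37,817 → take DB $52,271. Book value $156,815.
Year 3: DB = ⌊$156,815 × 150%/6⌋ = $39,203; SL = ⌊$136,815/4⌋ = $34,203 → take DB $39,203. Book value $117,612.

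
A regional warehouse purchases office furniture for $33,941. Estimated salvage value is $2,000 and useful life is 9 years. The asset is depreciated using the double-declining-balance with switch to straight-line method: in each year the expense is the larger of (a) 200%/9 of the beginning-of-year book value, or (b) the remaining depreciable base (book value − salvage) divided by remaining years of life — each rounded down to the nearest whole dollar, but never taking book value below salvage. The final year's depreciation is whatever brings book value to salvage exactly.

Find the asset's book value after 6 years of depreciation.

Depreciable base = $33,941 − $2,000 = $31,941.
Year 1: DB = ⌊$33,941 × 200%/9⌋ = $7,542; SL = ⌊$31,941/9⌋ = $3,549 → take DB $7,542. Book value $26,399.
Year 2: DB = ⌊$26,399 × 200%/9⌋ = $5,866; SL = ⌊$24,399/8⌋ = $3,049 → take DB $5,866. Book value $20,533.
Year 3: DB = ⌊$20,533 × 200%/9⌋ = $4,562; SL = ⌊$18,533/7⌋ = $2,647 → take DB $4,562. Book value $15,971.
Year 4: DB = ⌊$15,971 × 200%/9⌋ = $3,549; SL = ⌊$13,971/6⌋ = $2,328 → take DB $3,549. Book value $12,422.
Year 5: DB = ⌊$12,422 × 200%/9⌋ = $2,760; SL = ⌊$10,422/5⌋ = $2,084 → take DB $2,760. Book value $9,662.
Year 6: DB = ⌊$9,662 × 200%/9⌋ = $2,147; SL = ⌊$7,662/4⌋ = $1,915 → take DB $2,147. Book value $7,515.

$7,515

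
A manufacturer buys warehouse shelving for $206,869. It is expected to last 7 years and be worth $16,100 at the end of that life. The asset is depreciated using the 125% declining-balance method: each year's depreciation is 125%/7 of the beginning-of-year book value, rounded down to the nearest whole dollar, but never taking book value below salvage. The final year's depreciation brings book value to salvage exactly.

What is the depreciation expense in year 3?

Depreciable base = $206,869 − $16,100 = $190,769.
Year 1: ⌊$206,869 × 125%/7⌋ = $36,940. Book value $169,929.
Year 2: ⌊$169,929 × 125%/7⌋ = $30,344. Book value $139,585.
Year 3: ⌊$139,585 × 125%/7⌋ = $24,925. Book value $114,660.

$24,925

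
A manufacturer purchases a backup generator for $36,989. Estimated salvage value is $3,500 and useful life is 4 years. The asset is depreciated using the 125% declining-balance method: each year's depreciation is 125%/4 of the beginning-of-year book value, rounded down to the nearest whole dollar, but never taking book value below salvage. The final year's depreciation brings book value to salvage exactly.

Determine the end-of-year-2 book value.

Depreciable base = $36,989 − $3,500 = $33,489.
Year 1: ⌊$36,989 × 125%/4⌋ = $11,559. Book value $25,430.
Year 2: ⌊$25,430 × 125%/4⌋ = $7,946. Book value $17,484.

$17,484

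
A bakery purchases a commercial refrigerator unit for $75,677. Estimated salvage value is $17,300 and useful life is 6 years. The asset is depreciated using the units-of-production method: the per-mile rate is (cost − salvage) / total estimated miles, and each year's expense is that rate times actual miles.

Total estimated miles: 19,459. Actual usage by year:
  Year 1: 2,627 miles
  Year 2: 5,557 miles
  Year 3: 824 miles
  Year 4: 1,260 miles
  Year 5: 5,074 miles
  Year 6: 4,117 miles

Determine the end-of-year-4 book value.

$44,873

Depreciable base = $75,677 − $17,300 = $58,377.
Rate = $58,377 / 19,459 miles = $3 per mile.
Year 1: 2,627 × $3 = $7,881. Book value $67,796.
Year 2: 5,557 × $3 = $16,671. Book value $51,125.
Year 3: 824 × $3 = $2,472. Book value $48,653.
Year 4: 1,260 × $3 = $3,780. Book value $44,873.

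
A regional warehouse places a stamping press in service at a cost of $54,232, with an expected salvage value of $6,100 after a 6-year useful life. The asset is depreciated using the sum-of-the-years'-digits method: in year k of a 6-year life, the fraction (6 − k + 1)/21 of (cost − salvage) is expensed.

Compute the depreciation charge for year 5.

Depreciable base = $54,232 − $6,100 = $48,132.
Sum of the years' digits = 6+5+4+3+2+1 = 21.
Year 1: $48,132 × 6/21 = $13,752. Book value $40,480.
Year 2: $48,132 × 5/21 = $11,460. Book value $29,020.
Year 3: $48,132 × 4/21 = $9,168. Book value $19,852.
Year 4: $48,132 × 3/21 = $6,876. Book value $12,976.
Year 5: $48,132 × 2/21 = $4,584. Book value $8,392.

$4,584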